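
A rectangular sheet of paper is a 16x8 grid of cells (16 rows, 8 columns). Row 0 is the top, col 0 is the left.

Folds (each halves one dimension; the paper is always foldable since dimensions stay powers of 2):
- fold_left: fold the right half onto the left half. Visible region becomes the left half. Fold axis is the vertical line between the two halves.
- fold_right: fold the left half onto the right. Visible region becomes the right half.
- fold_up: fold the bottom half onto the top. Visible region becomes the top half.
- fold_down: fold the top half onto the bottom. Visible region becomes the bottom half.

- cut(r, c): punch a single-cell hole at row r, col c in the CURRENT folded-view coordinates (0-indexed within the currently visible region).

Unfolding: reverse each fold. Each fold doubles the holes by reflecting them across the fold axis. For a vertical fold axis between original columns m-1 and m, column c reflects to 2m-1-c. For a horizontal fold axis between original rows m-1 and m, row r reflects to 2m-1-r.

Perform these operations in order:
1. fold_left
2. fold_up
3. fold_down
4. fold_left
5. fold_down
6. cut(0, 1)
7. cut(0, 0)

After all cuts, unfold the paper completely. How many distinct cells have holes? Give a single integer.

Op 1 fold_left: fold axis v@4; visible region now rows[0,16) x cols[0,4) = 16x4
Op 2 fold_up: fold axis h@8; visible region now rows[0,8) x cols[0,4) = 8x4
Op 3 fold_down: fold axis h@4; visible region now rows[4,8) x cols[0,4) = 4x4
Op 4 fold_left: fold axis v@2; visible region now rows[4,8) x cols[0,2) = 4x2
Op 5 fold_down: fold axis h@6; visible region now rows[6,8) x cols[0,2) = 2x2
Op 6 cut(0, 1): punch at orig (6,1); cuts so far [(6, 1)]; region rows[6,8) x cols[0,2) = 2x2
Op 7 cut(0, 0): punch at orig (6,0); cuts so far [(6, 0), (6, 1)]; region rows[6,8) x cols[0,2) = 2x2
Unfold 1 (reflect across h@6): 4 holes -> [(5, 0), (5, 1), (6, 0), (6, 1)]
Unfold 2 (reflect across v@2): 8 holes -> [(5, 0), (5, 1), (5, 2), (5, 3), (6, 0), (6, 1), (6, 2), (6, 3)]
Unfold 3 (reflect across h@4): 16 holes -> [(1, 0), (1, 1), (1, 2), (1, 3), (2, 0), (2, 1), (2, 2), (2, 3), (5, 0), (5, 1), (5, 2), (5, 3), (6, 0), (6, 1), (6, 2), (6, 3)]
Unfold 4 (reflect across h@8): 32 holes -> [(1, 0), (1, 1), (1, 2), (1, 3), (2, 0), (2, 1), (2, 2), (2, 3), (5, 0), (5, 1), (5, 2), (5, 3), (6, 0), (6, 1), (6, 2), (6, 3), (9, 0), (9, 1), (9, 2), (9, 3), (10, 0), (10, 1), (10, 2), (10, 3), (13, 0), (13, 1), (13, 2), (13, 3), (14, 0), (14, 1), (14, 2), (14, 3)]
Unfold 5 (reflect across v@4): 64 holes -> [(1, 0), (1, 1), (1, 2), (1, 3), (1, 4), (1, 5), (1, 6), (1, 7), (2, 0), (2, 1), (2, 2), (2, 3), (2, 4), (2, 5), (2, 6), (2, 7), (5, 0), (5, 1), (5, 2), (5, 3), (5, 4), (5, 5), (5, 6), (5, 7), (6, 0), (6, 1), (6, 2), (6, 3), (6, 4), (6, 5), (6, 6), (6, 7), (9, 0), (9, 1), (9, 2), (9, 3), (9, 4), (9, 5), (9, 6), (9, 7), (10, 0), (10, 1), (10, 2), (10, 3), (10, 4), (10, 5), (10, 6), (10, 7), (13, 0), (13, 1), (13, 2), (13, 3), (13, 4), (13, 5), (13, 6), (13, 7), (14, 0), (14, 1), (14, 2), (14, 3), (14, 4), (14, 5), (14, 6), (14, 7)]

Answer: 64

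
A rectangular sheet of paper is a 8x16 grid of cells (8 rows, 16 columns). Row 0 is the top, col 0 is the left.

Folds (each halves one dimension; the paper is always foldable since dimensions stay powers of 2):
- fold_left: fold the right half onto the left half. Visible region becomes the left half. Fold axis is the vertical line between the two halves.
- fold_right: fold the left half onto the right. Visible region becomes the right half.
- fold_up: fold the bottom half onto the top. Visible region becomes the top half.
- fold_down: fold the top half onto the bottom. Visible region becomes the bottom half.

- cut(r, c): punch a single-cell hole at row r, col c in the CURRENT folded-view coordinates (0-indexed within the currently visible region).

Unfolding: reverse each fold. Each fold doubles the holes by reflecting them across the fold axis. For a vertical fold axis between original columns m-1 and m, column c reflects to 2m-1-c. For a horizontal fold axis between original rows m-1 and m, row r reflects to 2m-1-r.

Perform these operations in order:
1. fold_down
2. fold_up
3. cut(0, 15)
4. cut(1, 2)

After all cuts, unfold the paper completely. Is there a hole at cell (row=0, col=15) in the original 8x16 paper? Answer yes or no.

Op 1 fold_down: fold axis h@4; visible region now rows[4,8) x cols[0,16) = 4x16
Op 2 fold_up: fold axis h@6; visible region now rows[4,6) x cols[0,16) = 2x16
Op 3 cut(0, 15): punch at orig (4,15); cuts so far [(4, 15)]; region rows[4,6) x cols[0,16) = 2x16
Op 4 cut(1, 2): punch at orig (5,2); cuts so far [(4, 15), (5, 2)]; region rows[4,6) x cols[0,16) = 2x16
Unfold 1 (reflect across h@6): 4 holes -> [(4, 15), (5, 2), (6, 2), (7, 15)]
Unfold 2 (reflect across h@4): 8 holes -> [(0, 15), (1, 2), (2, 2), (3, 15), (4, 15), (5, 2), (6, 2), (7, 15)]
Holes: [(0, 15), (1, 2), (2, 2), (3, 15), (4, 15), (5, 2), (6, 2), (7, 15)]

Answer: yes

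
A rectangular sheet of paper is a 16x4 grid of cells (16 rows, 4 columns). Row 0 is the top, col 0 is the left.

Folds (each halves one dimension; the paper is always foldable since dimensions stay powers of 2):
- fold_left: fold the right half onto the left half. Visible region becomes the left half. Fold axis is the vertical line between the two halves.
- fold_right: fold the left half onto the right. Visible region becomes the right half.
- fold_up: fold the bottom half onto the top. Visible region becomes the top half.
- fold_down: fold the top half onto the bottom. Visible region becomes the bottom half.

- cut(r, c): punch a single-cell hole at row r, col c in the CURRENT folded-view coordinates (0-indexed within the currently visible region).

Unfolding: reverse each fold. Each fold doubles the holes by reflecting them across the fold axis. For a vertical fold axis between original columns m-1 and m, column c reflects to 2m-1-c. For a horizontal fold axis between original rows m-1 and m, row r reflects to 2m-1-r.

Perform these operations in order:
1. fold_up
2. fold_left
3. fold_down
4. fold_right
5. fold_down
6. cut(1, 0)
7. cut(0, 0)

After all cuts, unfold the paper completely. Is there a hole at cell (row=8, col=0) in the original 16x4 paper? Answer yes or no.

Op 1 fold_up: fold axis h@8; visible region now rows[0,8) x cols[0,4) = 8x4
Op 2 fold_left: fold axis v@2; visible region now rows[0,8) x cols[0,2) = 8x2
Op 3 fold_down: fold axis h@4; visible region now rows[4,8) x cols[0,2) = 4x2
Op 4 fold_right: fold axis v@1; visible region now rows[4,8) x cols[1,2) = 4x1
Op 5 fold_down: fold axis h@6; visible region now rows[6,8) x cols[1,2) = 2x1
Op 6 cut(1, 0): punch at orig (7,1); cuts so far [(7, 1)]; region rows[6,8) x cols[1,2) = 2x1
Op 7 cut(0, 0): punch at orig (6,1); cuts so far [(6, 1), (7, 1)]; region rows[6,8) x cols[1,2) = 2x1
Unfold 1 (reflect across h@6): 4 holes -> [(4, 1), (5, 1), (6, 1), (7, 1)]
Unfold 2 (reflect across v@1): 8 holes -> [(4, 0), (4, 1), (5, 0), (5, 1), (6, 0), (6, 1), (7, 0), (7, 1)]
Unfold 3 (reflect across h@4): 16 holes -> [(0, 0), (0, 1), (1, 0), (1, 1), (2, 0), (2, 1), (3, 0), (3, 1), (4, 0), (4, 1), (5, 0), (5, 1), (6, 0), (6, 1), (7, 0), (7, 1)]
Unfold 4 (reflect across v@2): 32 holes -> [(0, 0), (0, 1), (0, 2), (0, 3), (1, 0), (1, 1), (1, 2), (1, 3), (2, 0), (2, 1), (2, 2), (2, 3), (3, 0), (3, 1), (3, 2), (3, 3), (4, 0), (4, 1), (4, 2), (4, 3), (5, 0), (5, 1), (5, 2), (5, 3), (6, 0), (6, 1), (6, 2), (6, 3), (7, 0), (7, 1), (7, 2), (7, 3)]
Unfold 5 (reflect across h@8): 64 holes -> [(0, 0), (0, 1), (0, 2), (0, 3), (1, 0), (1, 1), (1, 2), (1, 3), (2, 0), (2, 1), (2, 2), (2, 3), (3, 0), (3, 1), (3, 2), (3, 3), (4, 0), (4, 1), (4, 2), (4, 3), (5, 0), (5, 1), (5, 2), (5, 3), (6, 0), (6, 1), (6, 2), (6, 3), (7, 0), (7, 1), (7, 2), (7, 3), (8, 0), (8, 1), (8, 2), (8, 3), (9, 0), (9, 1), (9, 2), (9, 3), (10, 0), (10, 1), (10, 2), (10, 3), (11, 0), (11, 1), (11, 2), (11, 3), (12, 0), (12, 1), (12, 2), (12, 3), (13, 0), (13, 1), (13, 2), (13, 3), (14, 0), (14, 1), (14, 2), (14, 3), (15, 0), (15, 1), (15, 2), (15, 3)]
Holes: [(0, 0), (0, 1), (0, 2), (0, 3), (1, 0), (1, 1), (1, 2), (1, 3), (2, 0), (2, 1), (2, 2), (2, 3), (3, 0), (3, 1), (3, 2), (3, 3), (4, 0), (4, 1), (4, 2), (4, 3), (5, 0), (5, 1), (5, 2), (5, 3), (6, 0), (6, 1), (6, 2), (6, 3), (7, 0), (7, 1), (7, 2), (7, 3), (8, 0), (8, 1), (8, 2), (8, 3), (9, 0), (9, 1), (9, 2), (9, 3), (10, 0), (10, 1), (10, 2), (10, 3), (11, 0), (11, 1), (11, 2), (11, 3), (12, 0), (12, 1), (12, 2), (12, 3), (13, 0), (13, 1), (13, 2), (13, 3), (14, 0), (14, 1), (14, 2), (14, 3), (15, 0), (15, 1), (15, 2), (15, 3)]

Answer: yes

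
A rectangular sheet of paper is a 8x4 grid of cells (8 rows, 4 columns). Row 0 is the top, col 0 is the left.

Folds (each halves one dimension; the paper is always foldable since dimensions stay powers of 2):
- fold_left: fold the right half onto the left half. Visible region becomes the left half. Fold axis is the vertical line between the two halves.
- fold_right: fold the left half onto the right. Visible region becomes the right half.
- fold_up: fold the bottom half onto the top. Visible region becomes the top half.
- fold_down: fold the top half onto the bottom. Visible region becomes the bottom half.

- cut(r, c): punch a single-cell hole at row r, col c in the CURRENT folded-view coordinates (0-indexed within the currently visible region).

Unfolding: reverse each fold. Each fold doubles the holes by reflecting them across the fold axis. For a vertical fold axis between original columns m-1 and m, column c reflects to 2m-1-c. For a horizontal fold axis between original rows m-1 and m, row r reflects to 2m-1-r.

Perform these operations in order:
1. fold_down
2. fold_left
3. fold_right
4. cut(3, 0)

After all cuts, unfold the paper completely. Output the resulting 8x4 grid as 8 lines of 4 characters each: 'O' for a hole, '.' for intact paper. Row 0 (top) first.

Answer: OOOO
....
....
....
....
....
....
OOOO

Derivation:
Op 1 fold_down: fold axis h@4; visible region now rows[4,8) x cols[0,4) = 4x4
Op 2 fold_left: fold axis v@2; visible region now rows[4,8) x cols[0,2) = 4x2
Op 3 fold_right: fold axis v@1; visible region now rows[4,8) x cols[1,2) = 4x1
Op 4 cut(3, 0): punch at orig (7,1); cuts so far [(7, 1)]; region rows[4,8) x cols[1,2) = 4x1
Unfold 1 (reflect across v@1): 2 holes -> [(7, 0), (7, 1)]
Unfold 2 (reflect across v@2): 4 holes -> [(7, 0), (7, 1), (7, 2), (7, 3)]
Unfold 3 (reflect across h@4): 8 holes -> [(0, 0), (0, 1), (0, 2), (0, 3), (7, 0), (7, 1), (7, 2), (7, 3)]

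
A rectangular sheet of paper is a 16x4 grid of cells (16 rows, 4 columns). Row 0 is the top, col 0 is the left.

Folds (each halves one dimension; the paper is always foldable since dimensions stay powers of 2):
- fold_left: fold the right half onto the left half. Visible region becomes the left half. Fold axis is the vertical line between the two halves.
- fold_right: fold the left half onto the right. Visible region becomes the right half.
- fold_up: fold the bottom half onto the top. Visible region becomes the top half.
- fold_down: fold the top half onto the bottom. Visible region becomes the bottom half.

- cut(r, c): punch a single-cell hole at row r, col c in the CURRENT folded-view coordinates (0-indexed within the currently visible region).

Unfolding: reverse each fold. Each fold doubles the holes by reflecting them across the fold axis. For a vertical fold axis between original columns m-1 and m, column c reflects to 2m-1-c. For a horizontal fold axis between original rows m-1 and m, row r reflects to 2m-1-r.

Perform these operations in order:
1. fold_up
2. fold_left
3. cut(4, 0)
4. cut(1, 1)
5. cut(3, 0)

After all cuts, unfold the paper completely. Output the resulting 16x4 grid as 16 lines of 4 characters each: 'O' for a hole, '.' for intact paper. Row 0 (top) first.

Op 1 fold_up: fold axis h@8; visible region now rows[0,8) x cols[0,4) = 8x4
Op 2 fold_left: fold axis v@2; visible region now rows[0,8) x cols[0,2) = 8x2
Op 3 cut(4, 0): punch at orig (4,0); cuts so far [(4, 0)]; region rows[0,8) x cols[0,2) = 8x2
Op 4 cut(1, 1): punch at orig (1,1); cuts so far [(1, 1), (4, 0)]; region rows[0,8) x cols[0,2) = 8x2
Op 5 cut(3, 0): punch at orig (3,0); cuts so far [(1, 1), (3, 0), (4, 0)]; region rows[0,8) x cols[0,2) = 8x2
Unfold 1 (reflect across v@2): 6 holes -> [(1, 1), (1, 2), (3, 0), (3, 3), (4, 0), (4, 3)]
Unfold 2 (reflect across h@8): 12 holes -> [(1, 1), (1, 2), (3, 0), (3, 3), (4, 0), (4, 3), (11, 0), (11, 3), (12, 0), (12, 3), (14, 1), (14, 2)]

Answer: ....
.OO.
....
O..O
O..O
....
....
....
....
....
....
O..O
O..O
....
.OO.
....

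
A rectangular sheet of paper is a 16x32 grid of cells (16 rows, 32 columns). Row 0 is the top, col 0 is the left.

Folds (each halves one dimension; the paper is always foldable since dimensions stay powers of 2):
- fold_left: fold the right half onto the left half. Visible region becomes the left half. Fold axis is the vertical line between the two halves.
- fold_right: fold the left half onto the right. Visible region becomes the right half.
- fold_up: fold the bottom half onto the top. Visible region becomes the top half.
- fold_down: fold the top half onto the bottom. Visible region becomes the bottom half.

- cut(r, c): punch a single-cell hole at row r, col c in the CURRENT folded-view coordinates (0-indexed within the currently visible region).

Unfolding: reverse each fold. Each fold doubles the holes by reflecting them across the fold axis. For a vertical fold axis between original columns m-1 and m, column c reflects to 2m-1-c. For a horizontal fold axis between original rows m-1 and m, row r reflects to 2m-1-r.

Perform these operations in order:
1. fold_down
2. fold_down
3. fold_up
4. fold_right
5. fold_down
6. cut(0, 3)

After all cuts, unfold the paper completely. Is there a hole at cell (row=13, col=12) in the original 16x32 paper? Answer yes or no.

Answer: yes

Derivation:
Op 1 fold_down: fold axis h@8; visible region now rows[8,16) x cols[0,32) = 8x32
Op 2 fold_down: fold axis h@12; visible region now rows[12,16) x cols[0,32) = 4x32
Op 3 fold_up: fold axis h@14; visible region now rows[12,14) x cols[0,32) = 2x32
Op 4 fold_right: fold axis v@16; visible region now rows[12,14) x cols[16,32) = 2x16
Op 5 fold_down: fold axis h@13; visible region now rows[13,14) x cols[16,32) = 1x16
Op 6 cut(0, 3): punch at orig (13,19); cuts so far [(13, 19)]; region rows[13,14) x cols[16,32) = 1x16
Unfold 1 (reflect across h@13): 2 holes -> [(12, 19), (13, 19)]
Unfold 2 (reflect across v@16): 4 holes -> [(12, 12), (12, 19), (13, 12), (13, 19)]
Unfold 3 (reflect across h@14): 8 holes -> [(12, 12), (12, 19), (13, 12), (13, 19), (14, 12), (14, 19), (15, 12), (15, 19)]
Unfold 4 (reflect across h@12): 16 holes -> [(8, 12), (8, 19), (9, 12), (9, 19), (10, 12), (10, 19), (11, 12), (11, 19), (12, 12), (12, 19), (13, 12), (13, 19), (14, 12), (14, 19), (15, 12), (15, 19)]
Unfold 5 (reflect across h@8): 32 holes -> [(0, 12), (0, 19), (1, 12), (1, 19), (2, 12), (2, 19), (3, 12), (3, 19), (4, 12), (4, 19), (5, 12), (5, 19), (6, 12), (6, 19), (7, 12), (7, 19), (8, 12), (8, 19), (9, 12), (9, 19), (10, 12), (10, 19), (11, 12), (11, 19), (12, 12), (12, 19), (13, 12), (13, 19), (14, 12), (14, 19), (15, 12), (15, 19)]
Holes: [(0, 12), (0, 19), (1, 12), (1, 19), (2, 12), (2, 19), (3, 12), (3, 19), (4, 12), (4, 19), (5, 12), (5, 19), (6, 12), (6, 19), (7, 12), (7, 19), (8, 12), (8, 19), (9, 12), (9, 19), (10, 12), (10, 19), (11, 12), (11, 19), (12, 12), (12, 19), (13, 12), (13, 19), (14, 12), (14, 19), (15, 12), (15, 19)]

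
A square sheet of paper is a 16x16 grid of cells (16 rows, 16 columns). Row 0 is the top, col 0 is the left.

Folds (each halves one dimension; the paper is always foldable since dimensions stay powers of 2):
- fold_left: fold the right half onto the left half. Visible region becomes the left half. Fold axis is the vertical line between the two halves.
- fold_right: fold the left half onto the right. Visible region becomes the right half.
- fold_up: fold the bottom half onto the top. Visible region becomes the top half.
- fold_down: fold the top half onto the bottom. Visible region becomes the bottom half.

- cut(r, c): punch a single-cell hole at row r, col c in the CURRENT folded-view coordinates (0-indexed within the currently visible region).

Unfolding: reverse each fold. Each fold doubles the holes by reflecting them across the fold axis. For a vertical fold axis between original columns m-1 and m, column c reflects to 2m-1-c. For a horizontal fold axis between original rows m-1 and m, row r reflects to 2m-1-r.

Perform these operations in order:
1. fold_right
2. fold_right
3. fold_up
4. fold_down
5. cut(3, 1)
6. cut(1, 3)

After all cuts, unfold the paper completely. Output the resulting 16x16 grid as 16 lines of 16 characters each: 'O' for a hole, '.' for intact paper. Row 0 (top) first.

Answer: ..O..O....O..O..
................
O......OO......O
................
................
O......OO......O
................
..O..O....O..O..
..O..O....O..O..
................
O......OO......O
................
................
O......OO......O
................
..O..O....O..O..

Derivation:
Op 1 fold_right: fold axis v@8; visible region now rows[0,16) x cols[8,16) = 16x8
Op 2 fold_right: fold axis v@12; visible region now rows[0,16) x cols[12,16) = 16x4
Op 3 fold_up: fold axis h@8; visible region now rows[0,8) x cols[12,16) = 8x4
Op 4 fold_down: fold axis h@4; visible region now rows[4,8) x cols[12,16) = 4x4
Op 5 cut(3, 1): punch at orig (7,13); cuts so far [(7, 13)]; region rows[4,8) x cols[12,16) = 4x4
Op 6 cut(1, 3): punch at orig (5,15); cuts so far [(5, 15), (7, 13)]; region rows[4,8) x cols[12,16) = 4x4
Unfold 1 (reflect across h@4): 4 holes -> [(0, 13), (2, 15), (5, 15), (7, 13)]
Unfold 2 (reflect across h@8): 8 holes -> [(0, 13), (2, 15), (5, 15), (7, 13), (8, 13), (10, 15), (13, 15), (15, 13)]
Unfold 3 (reflect across v@12): 16 holes -> [(0, 10), (0, 13), (2, 8), (2, 15), (5, 8), (5, 15), (7, 10), (7, 13), (8, 10), (8, 13), (10, 8), (10, 15), (13, 8), (13, 15), (15, 10), (15, 13)]
Unfold 4 (reflect across v@8): 32 holes -> [(0, 2), (0, 5), (0, 10), (0, 13), (2, 0), (2, 7), (2, 8), (2, 15), (5, 0), (5, 7), (5, 8), (5, 15), (7, 2), (7, 5), (7, 10), (7, 13), (8, 2), (8, 5), (8, 10), (8, 13), (10, 0), (10, 7), (10, 8), (10, 15), (13, 0), (13, 7), (13, 8), (13, 15), (15, 2), (15, 5), (15, 10), (15, 13)]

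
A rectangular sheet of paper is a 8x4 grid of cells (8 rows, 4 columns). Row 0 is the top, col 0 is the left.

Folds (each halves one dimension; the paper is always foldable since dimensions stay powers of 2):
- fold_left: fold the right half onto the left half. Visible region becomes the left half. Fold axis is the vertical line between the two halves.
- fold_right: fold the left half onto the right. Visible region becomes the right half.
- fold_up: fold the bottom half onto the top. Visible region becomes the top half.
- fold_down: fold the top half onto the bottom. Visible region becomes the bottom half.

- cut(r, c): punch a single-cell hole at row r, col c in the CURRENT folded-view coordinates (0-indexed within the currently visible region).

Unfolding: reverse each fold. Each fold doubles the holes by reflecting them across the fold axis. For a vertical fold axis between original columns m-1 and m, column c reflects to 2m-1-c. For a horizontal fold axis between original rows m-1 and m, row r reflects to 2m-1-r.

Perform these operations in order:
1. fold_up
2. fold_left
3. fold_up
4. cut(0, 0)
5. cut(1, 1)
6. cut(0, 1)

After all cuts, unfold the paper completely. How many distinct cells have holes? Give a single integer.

Op 1 fold_up: fold axis h@4; visible region now rows[0,4) x cols[0,4) = 4x4
Op 2 fold_left: fold axis v@2; visible region now rows[0,4) x cols[0,2) = 4x2
Op 3 fold_up: fold axis h@2; visible region now rows[0,2) x cols[0,2) = 2x2
Op 4 cut(0, 0): punch at orig (0,0); cuts so far [(0, 0)]; region rows[0,2) x cols[0,2) = 2x2
Op 5 cut(1, 1): punch at orig (1,1); cuts so far [(0, 0), (1, 1)]; region rows[0,2) x cols[0,2) = 2x2
Op 6 cut(0, 1): punch at orig (0,1); cuts so far [(0, 0), (0, 1), (1, 1)]; region rows[0,2) x cols[0,2) = 2x2
Unfold 1 (reflect across h@2): 6 holes -> [(0, 0), (0, 1), (1, 1), (2, 1), (3, 0), (3, 1)]
Unfold 2 (reflect across v@2): 12 holes -> [(0, 0), (0, 1), (0, 2), (0, 3), (1, 1), (1, 2), (2, 1), (2, 2), (3, 0), (3, 1), (3, 2), (3, 3)]
Unfold 3 (reflect across h@4): 24 holes -> [(0, 0), (0, 1), (0, 2), (0, 3), (1, 1), (1, 2), (2, 1), (2, 2), (3, 0), (3, 1), (3, 2), (3, 3), (4, 0), (4, 1), (4, 2), (4, 3), (5, 1), (5, 2), (6, 1), (6, 2), (7, 0), (7, 1), (7, 2), (7, 3)]

Answer: 24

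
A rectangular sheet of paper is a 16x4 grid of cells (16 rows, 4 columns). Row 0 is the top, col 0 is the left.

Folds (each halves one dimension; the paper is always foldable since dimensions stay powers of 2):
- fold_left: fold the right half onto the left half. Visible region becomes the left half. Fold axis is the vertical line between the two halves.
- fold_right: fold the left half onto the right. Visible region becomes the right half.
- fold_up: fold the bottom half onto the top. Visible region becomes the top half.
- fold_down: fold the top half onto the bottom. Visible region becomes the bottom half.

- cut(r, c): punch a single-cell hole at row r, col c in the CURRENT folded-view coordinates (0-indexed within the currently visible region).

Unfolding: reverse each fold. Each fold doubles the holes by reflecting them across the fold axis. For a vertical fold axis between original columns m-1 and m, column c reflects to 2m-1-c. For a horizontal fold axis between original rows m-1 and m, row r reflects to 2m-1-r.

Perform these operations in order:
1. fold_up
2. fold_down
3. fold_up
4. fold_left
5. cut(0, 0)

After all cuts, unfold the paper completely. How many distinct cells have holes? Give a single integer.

Answer: 16

Derivation:
Op 1 fold_up: fold axis h@8; visible region now rows[0,8) x cols[0,4) = 8x4
Op 2 fold_down: fold axis h@4; visible region now rows[4,8) x cols[0,4) = 4x4
Op 3 fold_up: fold axis h@6; visible region now rows[4,6) x cols[0,4) = 2x4
Op 4 fold_left: fold axis v@2; visible region now rows[4,6) x cols[0,2) = 2x2
Op 5 cut(0, 0): punch at orig (4,0); cuts so far [(4, 0)]; region rows[4,6) x cols[0,2) = 2x2
Unfold 1 (reflect across v@2): 2 holes -> [(4, 0), (4, 3)]
Unfold 2 (reflect across h@6): 4 holes -> [(4, 0), (4, 3), (7, 0), (7, 3)]
Unfold 3 (reflect across h@4): 8 holes -> [(0, 0), (0, 3), (3, 0), (3, 3), (4, 0), (4, 3), (7, 0), (7, 3)]
Unfold 4 (reflect across h@8): 16 holes -> [(0, 0), (0, 3), (3, 0), (3, 3), (4, 0), (4, 3), (7, 0), (7, 3), (8, 0), (8, 3), (11, 0), (11, 3), (12, 0), (12, 3), (15, 0), (15, 3)]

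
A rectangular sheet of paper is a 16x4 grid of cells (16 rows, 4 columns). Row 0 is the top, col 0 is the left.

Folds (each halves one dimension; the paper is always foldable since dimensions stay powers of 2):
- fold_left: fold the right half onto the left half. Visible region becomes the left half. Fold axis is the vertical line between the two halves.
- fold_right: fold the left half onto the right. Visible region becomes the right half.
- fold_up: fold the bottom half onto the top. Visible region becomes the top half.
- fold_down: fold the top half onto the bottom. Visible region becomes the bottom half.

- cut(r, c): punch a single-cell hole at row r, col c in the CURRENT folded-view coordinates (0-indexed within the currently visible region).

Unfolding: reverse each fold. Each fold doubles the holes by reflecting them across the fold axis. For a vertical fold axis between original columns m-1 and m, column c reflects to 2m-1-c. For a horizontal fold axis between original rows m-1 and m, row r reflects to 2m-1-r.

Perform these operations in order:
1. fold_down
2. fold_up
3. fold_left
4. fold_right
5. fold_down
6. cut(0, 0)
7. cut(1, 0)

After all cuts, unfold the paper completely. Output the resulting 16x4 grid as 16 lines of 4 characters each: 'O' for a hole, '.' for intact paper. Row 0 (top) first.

Op 1 fold_down: fold axis h@8; visible region now rows[8,16) x cols[0,4) = 8x4
Op 2 fold_up: fold axis h@12; visible region now rows[8,12) x cols[0,4) = 4x4
Op 3 fold_left: fold axis v@2; visible region now rows[8,12) x cols[0,2) = 4x2
Op 4 fold_right: fold axis v@1; visible region now rows[8,12) x cols[1,2) = 4x1
Op 5 fold_down: fold axis h@10; visible region now rows[10,12) x cols[1,2) = 2x1
Op 6 cut(0, 0): punch at orig (10,1); cuts so far [(10, 1)]; region rows[10,12) x cols[1,2) = 2x1
Op 7 cut(1, 0): punch at orig (11,1); cuts so far [(10, 1), (11, 1)]; region rows[10,12) x cols[1,2) = 2x1
Unfold 1 (reflect across h@10): 4 holes -> [(8, 1), (9, 1), (10, 1), (11, 1)]
Unfold 2 (reflect across v@1): 8 holes -> [(8, 0), (8, 1), (9, 0), (9, 1), (10, 0), (10, 1), (11, 0), (11, 1)]
Unfold 3 (reflect across v@2): 16 holes -> [(8, 0), (8, 1), (8, 2), (8, 3), (9, 0), (9, 1), (9, 2), (9, 3), (10, 0), (10, 1), (10, 2), (10, 3), (11, 0), (11, 1), (11, 2), (11, 3)]
Unfold 4 (reflect across h@12): 32 holes -> [(8, 0), (8, 1), (8, 2), (8, 3), (9, 0), (9, 1), (9, 2), (9, 3), (10, 0), (10, 1), (10, 2), (10, 3), (11, 0), (11, 1), (11, 2), (11, 3), (12, 0), (12, 1), (12, 2), (12, 3), (13, 0), (13, 1), (13, 2), (13, 3), (14, 0), (14, 1), (14, 2), (14, 3), (15, 0), (15, 1), (15, 2), (15, 3)]
Unfold 5 (reflect across h@8): 64 holes -> [(0, 0), (0, 1), (0, 2), (0, 3), (1, 0), (1, 1), (1, 2), (1, 3), (2, 0), (2, 1), (2, 2), (2, 3), (3, 0), (3, 1), (3, 2), (3, 3), (4, 0), (4, 1), (4, 2), (4, 3), (5, 0), (5, 1), (5, 2), (5, 3), (6, 0), (6, 1), (6, 2), (6, 3), (7, 0), (7, 1), (7, 2), (7, 3), (8, 0), (8, 1), (8, 2), (8, 3), (9, 0), (9, 1), (9, 2), (9, 3), (10, 0), (10, 1), (10, 2), (10, 3), (11, 0), (11, 1), (11, 2), (11, 3), (12, 0), (12, 1), (12, 2), (12, 3), (13, 0), (13, 1), (13, 2), (13, 3), (14, 0), (14, 1), (14, 2), (14, 3), (15, 0), (15, 1), (15, 2), (15, 3)]

Answer: OOOO
OOOO
OOOO
OOOO
OOOO
OOOO
OOOO
OOOO
OOOO
OOOO
OOOO
OOOO
OOOO
OOOO
OOOO
OOOO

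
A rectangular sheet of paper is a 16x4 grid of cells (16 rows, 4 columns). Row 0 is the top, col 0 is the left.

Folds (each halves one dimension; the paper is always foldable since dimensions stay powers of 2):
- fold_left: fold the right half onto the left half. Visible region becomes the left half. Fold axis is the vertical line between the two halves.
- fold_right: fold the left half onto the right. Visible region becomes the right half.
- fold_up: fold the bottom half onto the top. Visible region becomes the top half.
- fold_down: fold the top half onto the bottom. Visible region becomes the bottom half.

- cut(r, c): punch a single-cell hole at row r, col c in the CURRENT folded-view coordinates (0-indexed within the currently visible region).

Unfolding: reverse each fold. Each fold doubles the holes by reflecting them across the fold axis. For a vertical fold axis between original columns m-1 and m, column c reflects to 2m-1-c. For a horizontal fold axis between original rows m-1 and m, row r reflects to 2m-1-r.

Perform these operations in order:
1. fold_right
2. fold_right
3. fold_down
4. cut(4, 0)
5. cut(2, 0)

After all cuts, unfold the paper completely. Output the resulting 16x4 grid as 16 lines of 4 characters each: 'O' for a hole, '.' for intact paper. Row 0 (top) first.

Answer: ....
....
....
OOOO
....
OOOO
....
....
....
....
OOOO
....
OOOO
....
....
....

Derivation:
Op 1 fold_right: fold axis v@2; visible region now rows[0,16) x cols[2,4) = 16x2
Op 2 fold_right: fold axis v@3; visible region now rows[0,16) x cols[3,4) = 16x1
Op 3 fold_down: fold axis h@8; visible region now rows[8,16) x cols[3,4) = 8x1
Op 4 cut(4, 0): punch at orig (12,3); cuts so far [(12, 3)]; region rows[8,16) x cols[3,4) = 8x1
Op 5 cut(2, 0): punch at orig (10,3); cuts so far [(10, 3), (12, 3)]; region rows[8,16) x cols[3,4) = 8x1
Unfold 1 (reflect across h@8): 4 holes -> [(3, 3), (5, 3), (10, 3), (12, 3)]
Unfold 2 (reflect across v@3): 8 holes -> [(3, 2), (3, 3), (5, 2), (5, 3), (10, 2), (10, 3), (12, 2), (12, 3)]
Unfold 3 (reflect across v@2): 16 holes -> [(3, 0), (3, 1), (3, 2), (3, 3), (5, 0), (5, 1), (5, 2), (5, 3), (10, 0), (10, 1), (10, 2), (10, 3), (12, 0), (12, 1), (12, 2), (12, 3)]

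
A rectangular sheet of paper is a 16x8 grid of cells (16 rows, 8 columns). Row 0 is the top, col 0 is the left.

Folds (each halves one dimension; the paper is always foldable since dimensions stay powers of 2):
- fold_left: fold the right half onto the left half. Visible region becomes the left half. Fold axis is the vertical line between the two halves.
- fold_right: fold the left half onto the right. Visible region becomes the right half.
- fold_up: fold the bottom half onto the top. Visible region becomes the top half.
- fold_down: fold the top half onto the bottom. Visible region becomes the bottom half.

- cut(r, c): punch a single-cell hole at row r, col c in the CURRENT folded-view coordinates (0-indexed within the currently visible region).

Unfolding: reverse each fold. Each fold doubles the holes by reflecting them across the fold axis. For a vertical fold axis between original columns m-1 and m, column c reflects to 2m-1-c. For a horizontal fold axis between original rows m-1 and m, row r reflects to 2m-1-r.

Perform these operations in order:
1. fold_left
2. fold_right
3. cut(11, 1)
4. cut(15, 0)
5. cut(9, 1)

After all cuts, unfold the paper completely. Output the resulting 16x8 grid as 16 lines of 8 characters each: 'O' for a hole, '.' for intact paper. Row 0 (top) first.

Answer: ........
........
........
........
........
........
........
........
........
O..OO..O
........
O..OO..O
........
........
........
.OO..OO.

Derivation:
Op 1 fold_left: fold axis v@4; visible region now rows[0,16) x cols[0,4) = 16x4
Op 2 fold_right: fold axis v@2; visible region now rows[0,16) x cols[2,4) = 16x2
Op 3 cut(11, 1): punch at orig (11,3); cuts so far [(11, 3)]; region rows[0,16) x cols[2,4) = 16x2
Op 4 cut(15, 0): punch at orig (15,2); cuts so far [(11, 3), (15, 2)]; region rows[0,16) x cols[2,4) = 16x2
Op 5 cut(9, 1): punch at orig (9,3); cuts so far [(9, 3), (11, 3), (15, 2)]; region rows[0,16) x cols[2,4) = 16x2
Unfold 1 (reflect across v@2): 6 holes -> [(9, 0), (9, 3), (11, 0), (11, 3), (15, 1), (15, 2)]
Unfold 2 (reflect across v@4): 12 holes -> [(9, 0), (9, 3), (9, 4), (9, 7), (11, 0), (11, 3), (11, 4), (11, 7), (15, 1), (15, 2), (15, 5), (15, 6)]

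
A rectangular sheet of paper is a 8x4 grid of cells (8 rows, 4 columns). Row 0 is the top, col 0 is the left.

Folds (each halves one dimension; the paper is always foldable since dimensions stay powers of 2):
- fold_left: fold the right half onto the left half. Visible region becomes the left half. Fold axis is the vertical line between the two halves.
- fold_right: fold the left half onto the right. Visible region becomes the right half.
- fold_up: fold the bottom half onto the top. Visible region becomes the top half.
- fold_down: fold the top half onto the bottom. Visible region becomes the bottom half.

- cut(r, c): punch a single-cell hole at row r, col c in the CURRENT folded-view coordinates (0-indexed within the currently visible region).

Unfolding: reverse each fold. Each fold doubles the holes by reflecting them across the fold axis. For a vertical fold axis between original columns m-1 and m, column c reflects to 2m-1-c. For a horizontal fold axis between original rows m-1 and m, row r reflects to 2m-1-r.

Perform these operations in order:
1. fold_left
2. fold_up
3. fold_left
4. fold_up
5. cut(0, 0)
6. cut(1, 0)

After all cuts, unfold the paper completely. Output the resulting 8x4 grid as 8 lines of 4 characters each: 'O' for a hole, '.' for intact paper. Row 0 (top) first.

Answer: OOOO
OOOO
OOOO
OOOO
OOOO
OOOO
OOOO
OOOO

Derivation:
Op 1 fold_left: fold axis v@2; visible region now rows[0,8) x cols[0,2) = 8x2
Op 2 fold_up: fold axis h@4; visible region now rows[0,4) x cols[0,2) = 4x2
Op 3 fold_left: fold axis v@1; visible region now rows[0,4) x cols[0,1) = 4x1
Op 4 fold_up: fold axis h@2; visible region now rows[0,2) x cols[0,1) = 2x1
Op 5 cut(0, 0): punch at orig (0,0); cuts so far [(0, 0)]; region rows[0,2) x cols[0,1) = 2x1
Op 6 cut(1, 0): punch at orig (1,0); cuts so far [(0, 0), (1, 0)]; region rows[0,2) x cols[0,1) = 2x1
Unfold 1 (reflect across h@2): 4 holes -> [(0, 0), (1, 0), (2, 0), (3, 0)]
Unfold 2 (reflect across v@1): 8 holes -> [(0, 0), (0, 1), (1, 0), (1, 1), (2, 0), (2, 1), (3, 0), (3, 1)]
Unfold 3 (reflect across h@4): 16 holes -> [(0, 0), (0, 1), (1, 0), (1, 1), (2, 0), (2, 1), (3, 0), (3, 1), (4, 0), (4, 1), (5, 0), (5, 1), (6, 0), (6, 1), (7, 0), (7, 1)]
Unfold 4 (reflect across v@2): 32 holes -> [(0, 0), (0, 1), (0, 2), (0, 3), (1, 0), (1, 1), (1, 2), (1, 3), (2, 0), (2, 1), (2, 2), (2, 3), (3, 0), (3, 1), (3, 2), (3, 3), (4, 0), (4, 1), (4, 2), (4, 3), (5, 0), (5, 1), (5, 2), (5, 3), (6, 0), (6, 1), (6, 2), (6, 3), (7, 0), (7, 1), (7, 2), (7, 3)]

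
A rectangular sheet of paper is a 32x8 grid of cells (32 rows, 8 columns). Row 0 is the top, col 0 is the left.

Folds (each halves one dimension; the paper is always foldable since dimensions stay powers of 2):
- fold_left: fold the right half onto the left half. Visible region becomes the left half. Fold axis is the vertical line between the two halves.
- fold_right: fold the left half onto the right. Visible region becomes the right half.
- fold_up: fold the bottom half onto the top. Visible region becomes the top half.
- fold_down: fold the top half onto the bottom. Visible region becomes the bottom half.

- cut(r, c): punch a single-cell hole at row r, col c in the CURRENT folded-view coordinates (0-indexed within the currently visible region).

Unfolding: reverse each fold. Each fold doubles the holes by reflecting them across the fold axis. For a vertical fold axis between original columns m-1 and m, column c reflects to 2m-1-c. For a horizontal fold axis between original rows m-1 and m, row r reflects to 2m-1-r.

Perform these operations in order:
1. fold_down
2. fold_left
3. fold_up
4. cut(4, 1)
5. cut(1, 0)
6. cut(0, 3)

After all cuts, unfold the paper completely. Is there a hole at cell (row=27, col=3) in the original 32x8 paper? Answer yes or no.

Op 1 fold_down: fold axis h@16; visible region now rows[16,32) x cols[0,8) = 16x8
Op 2 fold_left: fold axis v@4; visible region now rows[16,32) x cols[0,4) = 16x4
Op 3 fold_up: fold axis h@24; visible region now rows[16,24) x cols[0,4) = 8x4
Op 4 cut(4, 1): punch at orig (20,1); cuts so far [(20, 1)]; region rows[16,24) x cols[0,4) = 8x4
Op 5 cut(1, 0): punch at orig (17,0); cuts so far [(17, 0), (20, 1)]; region rows[16,24) x cols[0,4) = 8x4
Op 6 cut(0, 3): punch at orig (16,3); cuts so far [(16, 3), (17, 0), (20, 1)]; region rows[16,24) x cols[0,4) = 8x4
Unfold 1 (reflect across h@24): 6 holes -> [(16, 3), (17, 0), (20, 1), (27, 1), (30, 0), (31, 3)]
Unfold 2 (reflect across v@4): 12 holes -> [(16, 3), (16, 4), (17, 0), (17, 7), (20, 1), (20, 6), (27, 1), (27, 6), (30, 0), (30, 7), (31, 3), (31, 4)]
Unfold 3 (reflect across h@16): 24 holes -> [(0, 3), (0, 4), (1, 0), (1, 7), (4, 1), (4, 6), (11, 1), (11, 6), (14, 0), (14, 7), (15, 3), (15, 4), (16, 3), (16, 4), (17, 0), (17, 7), (20, 1), (20, 6), (27, 1), (27, 6), (30, 0), (30, 7), (31, 3), (31, 4)]
Holes: [(0, 3), (0, 4), (1, 0), (1, 7), (4, 1), (4, 6), (11, 1), (11, 6), (14, 0), (14, 7), (15, 3), (15, 4), (16, 3), (16, 4), (17, 0), (17, 7), (20, 1), (20, 6), (27, 1), (27, 6), (30, 0), (30, 7), (31, 3), (31, 4)]

Answer: no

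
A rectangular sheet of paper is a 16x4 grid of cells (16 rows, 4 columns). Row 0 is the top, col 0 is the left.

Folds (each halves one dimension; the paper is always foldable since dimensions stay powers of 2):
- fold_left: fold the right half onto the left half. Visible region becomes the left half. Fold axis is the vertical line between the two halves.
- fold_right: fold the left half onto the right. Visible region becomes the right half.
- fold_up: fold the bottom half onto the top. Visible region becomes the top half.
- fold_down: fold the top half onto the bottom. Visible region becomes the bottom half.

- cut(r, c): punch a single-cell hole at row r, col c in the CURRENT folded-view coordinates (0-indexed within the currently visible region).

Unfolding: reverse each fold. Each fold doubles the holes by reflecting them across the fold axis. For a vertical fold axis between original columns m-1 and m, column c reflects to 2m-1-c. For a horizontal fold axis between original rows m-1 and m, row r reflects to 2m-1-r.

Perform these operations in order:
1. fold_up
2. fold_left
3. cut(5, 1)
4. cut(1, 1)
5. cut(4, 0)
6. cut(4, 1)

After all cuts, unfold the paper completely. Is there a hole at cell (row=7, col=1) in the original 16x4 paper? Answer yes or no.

Op 1 fold_up: fold axis h@8; visible region now rows[0,8) x cols[0,4) = 8x4
Op 2 fold_left: fold axis v@2; visible region now rows[0,8) x cols[0,2) = 8x2
Op 3 cut(5, 1): punch at orig (5,1); cuts so far [(5, 1)]; region rows[0,8) x cols[0,2) = 8x2
Op 4 cut(1, 1): punch at orig (1,1); cuts so far [(1, 1), (5, 1)]; region rows[0,8) x cols[0,2) = 8x2
Op 5 cut(4, 0): punch at orig (4,0); cuts so far [(1, 1), (4, 0), (5, 1)]; region rows[0,8) x cols[0,2) = 8x2
Op 6 cut(4, 1): punch at orig (4,1); cuts so far [(1, 1), (4, 0), (4, 1), (5, 1)]; region rows[0,8) x cols[0,2) = 8x2
Unfold 1 (reflect across v@2): 8 holes -> [(1, 1), (1, 2), (4, 0), (4, 1), (4, 2), (4, 3), (5, 1), (5, 2)]
Unfold 2 (reflect across h@8): 16 holes -> [(1, 1), (1, 2), (4, 0), (4, 1), (4, 2), (4, 3), (5, 1), (5, 2), (10, 1), (10, 2), (11, 0), (11, 1), (11, 2), (11, 3), (14, 1), (14, 2)]
Holes: [(1, 1), (1, 2), (4, 0), (4, 1), (4, 2), (4, 3), (5, 1), (5, 2), (10, 1), (10, 2), (11, 0), (11, 1), (11, 2), (11, 3), (14, 1), (14, 2)]

Answer: no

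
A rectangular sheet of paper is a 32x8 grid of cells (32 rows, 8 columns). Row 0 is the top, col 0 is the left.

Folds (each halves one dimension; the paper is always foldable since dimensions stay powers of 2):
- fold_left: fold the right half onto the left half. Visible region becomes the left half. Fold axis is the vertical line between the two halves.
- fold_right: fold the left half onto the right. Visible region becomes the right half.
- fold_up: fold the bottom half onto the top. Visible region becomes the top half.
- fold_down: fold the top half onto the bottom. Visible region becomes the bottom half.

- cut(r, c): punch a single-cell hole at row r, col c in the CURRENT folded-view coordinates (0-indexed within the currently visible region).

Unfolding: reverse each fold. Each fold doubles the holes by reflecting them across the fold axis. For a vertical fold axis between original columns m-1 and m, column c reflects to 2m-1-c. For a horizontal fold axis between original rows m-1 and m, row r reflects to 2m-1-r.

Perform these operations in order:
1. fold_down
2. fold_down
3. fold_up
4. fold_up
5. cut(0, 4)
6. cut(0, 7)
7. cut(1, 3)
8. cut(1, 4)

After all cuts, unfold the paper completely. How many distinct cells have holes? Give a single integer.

Answer: 64

Derivation:
Op 1 fold_down: fold axis h@16; visible region now rows[16,32) x cols[0,8) = 16x8
Op 2 fold_down: fold axis h@24; visible region now rows[24,32) x cols[0,8) = 8x8
Op 3 fold_up: fold axis h@28; visible region now rows[24,28) x cols[0,8) = 4x8
Op 4 fold_up: fold axis h@26; visible region now rows[24,26) x cols[0,8) = 2x8
Op 5 cut(0, 4): punch at orig (24,4); cuts so far [(24, 4)]; region rows[24,26) x cols[0,8) = 2x8
Op 6 cut(0, 7): punch at orig (24,7); cuts so far [(24, 4), (24, 7)]; region rows[24,26) x cols[0,8) = 2x8
Op 7 cut(1, 3): punch at orig (25,3); cuts so far [(24, 4), (24, 7), (25, 3)]; region rows[24,26) x cols[0,8) = 2x8
Op 8 cut(1, 4): punch at orig (25,4); cuts so far [(24, 4), (24, 7), (25, 3), (25, 4)]; region rows[24,26) x cols[0,8) = 2x8
Unfold 1 (reflect across h@26): 8 holes -> [(24, 4), (24, 7), (25, 3), (25, 4), (26, 3), (26, 4), (27, 4), (27, 7)]
Unfold 2 (reflect across h@28): 16 holes -> [(24, 4), (24, 7), (25, 3), (25, 4), (26, 3), (26, 4), (27, 4), (27, 7), (28, 4), (28, 7), (29, 3), (29, 4), (30, 3), (30, 4), (31, 4), (31, 7)]
Unfold 3 (reflect across h@24): 32 holes -> [(16, 4), (16, 7), (17, 3), (17, 4), (18, 3), (18, 4), (19, 4), (19, 7), (20, 4), (20, 7), (21, 3), (21, 4), (22, 3), (22, 4), (23, 4), (23, 7), (24, 4), (24, 7), (25, 3), (25, 4), (26, 3), (26, 4), (27, 4), (27, 7), (28, 4), (28, 7), (29, 3), (29, 4), (30, 3), (30, 4), (31, 4), (31, 7)]
Unfold 4 (reflect across h@16): 64 holes -> [(0, 4), (0, 7), (1, 3), (1, 4), (2, 3), (2, 4), (3, 4), (3, 7), (4, 4), (4, 7), (5, 3), (5, 4), (6, 3), (6, 4), (7, 4), (7, 7), (8, 4), (8, 7), (9, 3), (9, 4), (10, 3), (10, 4), (11, 4), (11, 7), (12, 4), (12, 7), (13, 3), (13, 4), (14, 3), (14, 4), (15, 4), (15, 7), (16, 4), (16, 7), (17, 3), (17, 4), (18, 3), (18, 4), (19, 4), (19, 7), (20, 4), (20, 7), (21, 3), (21, 4), (22, 3), (22, 4), (23, 4), (23, 7), (24, 4), (24, 7), (25, 3), (25, 4), (26, 3), (26, 4), (27, 4), (27, 7), (28, 4), (28, 7), (29, 3), (29, 4), (30, 3), (30, 4), (31, 4), (31, 7)]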